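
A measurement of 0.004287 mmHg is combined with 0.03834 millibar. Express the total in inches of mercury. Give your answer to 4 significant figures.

0.001301 inHg

0.004287 mmHg = 0.000168780 inHg and 0.03834 mbar = 0.00113218 inHg.
0.000168780 + 0.00113218 ≈ 0.001301 inHg.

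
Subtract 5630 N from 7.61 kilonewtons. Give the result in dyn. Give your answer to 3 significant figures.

7.61 kN = 7.61000 × 10^8 dyn and 5630 N = 5.63000 × 10^8 dyn.
7.61000 × 10^8 − 5.63000 × 10^8 ≈ 1.98 × 10^8 dyn.

1.98 × 10^8 dyn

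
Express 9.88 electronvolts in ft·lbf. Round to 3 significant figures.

1.17 × 10^-18 ft·lbf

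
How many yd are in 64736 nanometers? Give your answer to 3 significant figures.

1 nanometer = 1.09361 × 10^-9 yards.
64736 × 1.09361 × 10^-9 ≈ 7.08 × 10^-5 yd.

7.08 × 10^-5 yards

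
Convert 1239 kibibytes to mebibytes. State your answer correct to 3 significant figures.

1 kibibyte = 0.0009765625 MiB.
Then 1239 × 0.0009765625 ≈ 1.21 MiB.

1.21 MiB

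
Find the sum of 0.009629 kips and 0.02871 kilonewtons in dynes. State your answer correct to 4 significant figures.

7.154 × 10^6 dynes

0.009629 kip = 4.28319 × 10^6 dyn and 0.02871 kN = 2.87100 × 10^6 dyn.
4.28319 × 10^6 + 2.87100 × 10^6 ≈ 7.154 × 10^6 dyn.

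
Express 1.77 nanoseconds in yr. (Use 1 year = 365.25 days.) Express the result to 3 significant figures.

1 ns = 3.16881e-17 yr.
1.77 × 3.16881e-17 ≈ 5.61e-17 yr.

5.61e-17 years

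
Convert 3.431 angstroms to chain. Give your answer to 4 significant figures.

1 angstrom = 4.97097 × 10^-12 chain.
Then 3.431 × 4.97097 × 10^-12 ≈ 1.706 × 10^-11 chain.

1.706 × 10^-11 chain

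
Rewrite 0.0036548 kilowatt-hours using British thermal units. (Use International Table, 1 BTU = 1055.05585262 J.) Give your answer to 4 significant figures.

1 kWh = 3412.14 British thermal units.
Thus 0.0036548 × 3412.14 ≈ 12.47 BTU.

12.47 BTU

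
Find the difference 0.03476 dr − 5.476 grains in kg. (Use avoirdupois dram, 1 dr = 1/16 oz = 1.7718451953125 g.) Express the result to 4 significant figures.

0.03476 dr = 6.15893e-5 kg and 5.476 gr = 0.000354839 kg.
6.15893e-5 − 0.000354839 ≈ -0.0002932 kg.

-0.0002932 kg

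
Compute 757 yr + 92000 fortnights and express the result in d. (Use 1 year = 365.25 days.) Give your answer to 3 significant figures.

1.56e+6 d

757 yr = 276494 d and 92000 fortnight = 1.28800e+6 d.
276494 + 1.28800e+6 ≈ 1.56e+6 d.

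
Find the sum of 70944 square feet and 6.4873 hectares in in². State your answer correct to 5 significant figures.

70944 ft² = 1.02159e+7 in² and 6.4873 ha = 1.00553e+8 in².
1.02159e+7 + 1.00553e+8 ≈ 1.1077e+8 in².

1.1077e+8 in²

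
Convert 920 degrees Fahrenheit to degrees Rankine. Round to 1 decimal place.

°R = °F + 459.67.
Applying the formula gives 1379.7 °R.

1379.7 °R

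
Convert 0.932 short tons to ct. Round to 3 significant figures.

4.23 × 10^6 ct

1 short ton = 4.53592 × 10^6 ct.
Thus 0.932 × 4.53592 × 10^6 ≈ 4.23 × 10^6 ct.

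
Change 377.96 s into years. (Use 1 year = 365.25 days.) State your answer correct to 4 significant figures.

1.198e-5 yr

1 second = 3.16881e-8 years.
Then 377.96 × 3.16881e-8 ≈ 1.198e-5 yr.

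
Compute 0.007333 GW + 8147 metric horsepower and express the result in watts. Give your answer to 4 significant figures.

1.333e+7 W

0.007333 GW = 7.33300e+6 W and 8147 PS = 5.99211e+6 W.
7.33300e+6 + 5.99211e+6 ≈ 1.333e+7 W.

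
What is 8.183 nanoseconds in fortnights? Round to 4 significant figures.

6.765e-15 fortnight

1 ns = 8.26720e-16 fortnights.
So 8.183 × 8.26720e-16 ≈ 6.765e-15 fortnight.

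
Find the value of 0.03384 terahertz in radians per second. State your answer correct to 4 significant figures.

2.126 × 10^11 rad/s

1 THz = 6.28319 × 10^12 radians per second.
0.03384 × 6.28319 × 10^12 ≈ 2.126 × 10^11 rad/s.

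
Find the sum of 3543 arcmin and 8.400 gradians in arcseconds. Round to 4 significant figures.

3543 arcmin = 212580 arcsec and 8.400 grad = 27216.0 arcsec.
212580 + 27216.0 ≈ 239800 arcsec.

239800 arcseconds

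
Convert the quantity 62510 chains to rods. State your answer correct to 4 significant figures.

250000 rods

1 chain = 4.00000 rods.
So 62510 × 4.00000 ≈ 250000 rod.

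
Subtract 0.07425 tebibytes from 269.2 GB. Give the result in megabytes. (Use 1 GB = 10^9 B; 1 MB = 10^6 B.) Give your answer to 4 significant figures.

187600 MB

269.2 GB = 269200 MB and 0.07425 TiB = 81638.7 MB.
269200 − 81638.7 ≈ 187600 MB.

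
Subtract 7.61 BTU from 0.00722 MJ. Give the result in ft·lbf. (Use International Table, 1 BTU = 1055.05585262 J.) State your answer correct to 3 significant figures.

0.00722 MJ = 5325.20 ft·lbf and 7.61 BTU = 5921.87 ft·lbf.
5325.20 − 5921.87 ≈ -597 ft·lbf.

-597 foot-pounds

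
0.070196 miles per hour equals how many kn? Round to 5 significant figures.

1 mph = 0.868976 knots.
Then 0.070196 × 0.868976 ≈ 0.060999 kn.

0.060999 kn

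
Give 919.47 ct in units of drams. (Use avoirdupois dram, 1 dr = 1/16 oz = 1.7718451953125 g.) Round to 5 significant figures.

103.79 drams

1 ct = 0.112877 dr.
Thus 919.47 × 0.112877 ≈ 103.79 dr.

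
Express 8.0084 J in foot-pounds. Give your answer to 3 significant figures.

5.91 foot-pounds

1 joule = 0.737562 ft·lbf.
Thus 8.0084 × 0.737562 ≈ 5.91 ft·lbf.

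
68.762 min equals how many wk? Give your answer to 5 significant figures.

0.0068216 wk

1 min = 9.92063 × 10^-5 weeks.
Then 68.762 × 9.92063 × 10^-5 ≈ 0.0068216 wk.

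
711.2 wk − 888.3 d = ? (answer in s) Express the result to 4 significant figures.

3.534 × 10^8 s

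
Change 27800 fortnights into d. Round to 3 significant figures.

1 fortnight = 14.0000 d.
Thus 27800 × 14.0000 ≈ 389000 d.

389000 days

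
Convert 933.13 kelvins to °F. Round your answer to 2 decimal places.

1219.96 degrees Fahrenheit

K = (°F + 459.67) × 5/9.
Applying the formula gives 1219.96 °F.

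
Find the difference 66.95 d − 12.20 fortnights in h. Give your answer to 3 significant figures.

66.95 d = 1606.80 h and 12.20 fortnight = 4099.20 h.
1606.80 − 4099.20 ≈ -2490 h.

-2490 hours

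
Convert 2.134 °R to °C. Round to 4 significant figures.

°R = (°C + 273.15) × 9/5.
Applying the formula gives -272.0 °C.

-272.0 °C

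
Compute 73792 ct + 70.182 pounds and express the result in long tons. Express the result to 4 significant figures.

73792 ct = 0.01452531 long ton and 70.182 lb = 0.03133125 long ton.
0.01452531 + 0.03133125 ≈ 0.04586 long ton.

0.04586 long ton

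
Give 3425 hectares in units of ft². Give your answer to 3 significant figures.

3.69e+8 ft²

1 hectare = 107639 square feet.
3425 × 107639 ≈ 3.69e+8 ft².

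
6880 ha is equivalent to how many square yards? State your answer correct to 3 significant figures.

8.23e+7 yd²

1 ha = 11959.9 yd².
Thus 6880 × 11959.9 ≈ 8.23e+7 yd².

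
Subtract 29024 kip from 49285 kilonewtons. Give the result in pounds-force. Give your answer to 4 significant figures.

-1.794 × 10^7 lbf

49285 kN = 1.10797 × 10^7 lbf and 29024 kip = 2.90240 × 10^7 lbf.
1.10797 × 10^7 − 2.90240 × 10^7 ≈ -1.794 × 10^7 lbf.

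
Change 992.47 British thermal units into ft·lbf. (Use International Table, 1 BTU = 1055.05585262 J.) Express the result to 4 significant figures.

772300 ft·lbf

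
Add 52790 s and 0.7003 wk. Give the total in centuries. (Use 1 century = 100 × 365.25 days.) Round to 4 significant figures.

0.0001509 century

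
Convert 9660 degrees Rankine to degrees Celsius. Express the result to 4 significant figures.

°R = (°C + 273.15) × 9/5.
Applying the formula gives 5094 °C.

5094 °C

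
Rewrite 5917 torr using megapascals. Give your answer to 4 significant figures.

0.7889 MPa

1 torr = 0.000133322 MPa.
Thus 5917 × 0.000133322 ≈ 0.7889 MPa.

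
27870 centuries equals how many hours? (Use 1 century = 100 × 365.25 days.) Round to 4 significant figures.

2.443 × 10^10 h

1 century = 876600 h.
Then 27870 × 876600 ≈ 2.443 × 10^10 h.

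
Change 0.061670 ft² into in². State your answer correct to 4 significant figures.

1 ft² = 144.000 in².
0.061670 × 144.000 ≈ 8.880 in².

8.880 in²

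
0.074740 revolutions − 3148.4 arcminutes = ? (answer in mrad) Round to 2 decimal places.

-446.23 milliradians

0.074740 rev = 469.605 mrad and 3148.4 arcmin = 915.832 mrad.
469.605 − 915.832 ≈ -446.23 mrad.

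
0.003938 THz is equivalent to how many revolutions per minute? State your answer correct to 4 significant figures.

2.363e+11 rpm

1 THz = 6.00000e+13 rpm.
Then 0.003938 × 6.00000e+13 ≈ 2.363e+11 rpm.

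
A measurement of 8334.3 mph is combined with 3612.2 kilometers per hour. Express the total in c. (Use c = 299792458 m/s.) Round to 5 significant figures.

1.5775 × 10^-5 times the speed of light

8334.3 mph = 1.24278 × 10^-5 c and 3612.2 km/h = 3.34695 × 10^-6 c.
1.24278 × 10^-5 + 3.34695 × 10^-6 ≈ 1.5775 × 10^-5 c.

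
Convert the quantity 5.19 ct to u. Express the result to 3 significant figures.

1 carat = 1.20443e+23 u.
Then 5.19 × 1.20443e+23 ≈ 6.25e+23 u.

6.25e+23 u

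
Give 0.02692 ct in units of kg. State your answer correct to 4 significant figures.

1 ct = 0.000200000 kilograms.
0.02692 × 0.000200000 ≈ 5.384e-6 kg.

5.384e-6 kilograms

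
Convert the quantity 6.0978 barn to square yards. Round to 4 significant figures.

1 barn = 1.19599e-28 yd².
So 6.0978 × 1.19599e-28 ≈ 7.293e-28 yd².

7.293e-28 yd²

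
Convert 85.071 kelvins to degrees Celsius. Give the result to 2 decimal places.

K = °C + 273.15.
Applying the formula gives -188.08 °C.

-188.08 °C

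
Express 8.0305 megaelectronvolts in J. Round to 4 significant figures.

1 MeV = 1.60218e-13 J.
So 8.0305 × 1.60218e-13 ≈ 1.287e-12 J.

1.287e-12 joules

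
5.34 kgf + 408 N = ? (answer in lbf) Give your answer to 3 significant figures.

5.34 kgf = 11.7727 lbf and 408 N = 91.7220 lbf.
11.7727 + 91.7220 ≈ 103 lbf.

103 pounds-force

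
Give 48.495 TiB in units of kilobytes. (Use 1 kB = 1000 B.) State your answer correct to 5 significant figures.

5.3321 × 10^10 kB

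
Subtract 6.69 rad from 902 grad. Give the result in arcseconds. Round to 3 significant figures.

1.54 × 10^6 arcseconds

902 grad = 2.92248 × 10^6 arcsec and 6.69 rad = 1.37991 × 10^6 arcsec.
2.92248 × 10^6 − 1.37991 × 10^6 ≈ 1.54 × 10^6 arcsec.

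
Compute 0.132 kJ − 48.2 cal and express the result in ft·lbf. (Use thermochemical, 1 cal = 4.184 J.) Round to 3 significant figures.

0.132 kJ = 97.3582 ft·lbf and 48.2 cal = 148.743 ft·lbf.
97.3582 − 148.743 ≈ -51.4 ft·lbf.

-51.4 foot-pounds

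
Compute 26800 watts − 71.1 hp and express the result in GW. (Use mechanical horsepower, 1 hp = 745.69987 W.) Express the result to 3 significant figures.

26800 W = 2.68000 × 10^-5 GW and 71.1 hp = 5.30193 × 10^-5 GW.
2.68000 × 10^-5 − 5.30193 × 10^-5 ≈ -2.62 × 10^-5 GW.

-2.62 × 10^-5 GW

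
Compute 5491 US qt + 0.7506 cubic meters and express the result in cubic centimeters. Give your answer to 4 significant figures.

5.947e+6 cm³

5491 US qt = 5.19642e+6 cm³ and 0.7506 m³ = 750600 cm³.
5.19642e+6 + 750600 ≈ 5.947e+6 cm³.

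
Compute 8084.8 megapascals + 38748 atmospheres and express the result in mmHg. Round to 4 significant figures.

9.009e+7 millimeters of mercury

8084.8 MPa = 6.06410e+7 mmHg and 38748 atm = 2.94485e+7 mmHg.
6.06410e+7 + 2.94485e+7 ≈ 9.009e+7 mmHg.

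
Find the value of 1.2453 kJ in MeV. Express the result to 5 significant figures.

1 kJ = 6.24151 × 10^15 megaelectronvolts.
So 1.2453 × 6.24151 × 10^15 ≈ 7.7726 × 10^15 MeV.

7.7726 × 10^15 MeV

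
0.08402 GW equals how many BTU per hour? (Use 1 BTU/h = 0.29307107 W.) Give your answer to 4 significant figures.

1 gigawatt = 3.41214e+9 BTU/h.
So 0.08402 × 3.41214e+9 ≈ 2.867e+8 BTU/h.

2.867e+8 BTU per hour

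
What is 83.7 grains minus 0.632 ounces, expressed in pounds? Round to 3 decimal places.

83.7 gr = 0.0119571 lb and 0.632 oz = 0.0395000 lb.
0.0119571 − 0.0395000 ≈ -0.028 lb.

-0.028 lb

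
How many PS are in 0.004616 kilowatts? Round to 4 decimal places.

1 kW = 1.35962 PS.
So 0.004616 × 1.35962 ≈ 0.0063 PS.

0.0063 PS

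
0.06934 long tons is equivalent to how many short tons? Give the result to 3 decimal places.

0.078 short ton

1 long ton = 1.12000 short ton.
Then 0.06934 × 1.12000 ≈ 0.078 short ton.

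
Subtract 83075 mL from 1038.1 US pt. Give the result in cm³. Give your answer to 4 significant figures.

408100 cm³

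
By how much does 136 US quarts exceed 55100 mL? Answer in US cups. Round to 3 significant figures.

311 US cup

136 US qt = 544.000 US cup and 55100 mL = 232.894 US cup.
544.000 − 232.894 ≈ 311 US cup.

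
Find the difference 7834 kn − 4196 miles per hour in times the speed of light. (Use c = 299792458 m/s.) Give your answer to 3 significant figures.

7834 kn = 1.34432 × 10^-5 c and 4196 mph = 6.25693 × 10^-6 c.
1.34432 × 10^-5 − 6.25693 × 10^-6 ≈ 7.19 × 10^-6 c.

7.19 × 10^-6 c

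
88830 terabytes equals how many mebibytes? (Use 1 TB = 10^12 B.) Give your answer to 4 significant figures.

1 TB = 953674 MiB.
88830 × 953674 ≈ 8.471 × 10^10 MiB.

8.471 × 10^10 mebibytes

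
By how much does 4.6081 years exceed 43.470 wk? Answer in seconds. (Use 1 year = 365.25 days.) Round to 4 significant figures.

4.6081 yr = 1.45421 × 10^8 s and 43.470 wk = 2.62907 × 10^7 s.
1.45421 × 10^8 − 2.62907 × 10^7 ≈ 1.191 × 10^8 s.

1.191 × 10^8 seconds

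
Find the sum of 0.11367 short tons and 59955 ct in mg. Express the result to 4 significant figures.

0.11367 short ton = 1.03120e+8 mg and 59955 ct = 1.19910e+7 mg.
1.03120e+8 + 1.19910e+7 ≈ 1.151e+8 mg.

1.151e+8 mg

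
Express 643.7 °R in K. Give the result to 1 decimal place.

°R = K × 9/5.
Applying the formula gives 357.6 K.

357.6 K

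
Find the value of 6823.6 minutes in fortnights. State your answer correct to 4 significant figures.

0.3385 fortnight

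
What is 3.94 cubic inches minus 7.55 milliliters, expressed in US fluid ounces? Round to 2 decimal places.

3.94 in³ = 2.18320 US fl oz and 7.55 mL = 0.255296 US fl oz.
2.18320 − 0.255296 ≈ 1.93 US fl oz.

1.93 US fl oz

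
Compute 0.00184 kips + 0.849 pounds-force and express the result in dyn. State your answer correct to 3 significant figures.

1.20e+6 dynes

0.00184 kip = 818473 dyn and 0.849 lbf = 377654 dyn.
818473 + 377654 ≈ 1.20e+6 dyn.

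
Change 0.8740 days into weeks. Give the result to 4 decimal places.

0.1249 wk

1 d = 0.142857 weeks.
0.8740 × 0.142857 ≈ 0.1249 wk.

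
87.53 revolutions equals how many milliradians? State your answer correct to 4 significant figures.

550000 milliradians

1 rev = 6283.19 milliradians.
87.53 × 6283.19 ≈ 550000 mrad.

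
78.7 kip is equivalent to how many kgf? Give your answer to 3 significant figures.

35700 kgf

1 kip = 453.592 kilograms-force.
Thus 78.7 × 453.592 ≈ 35700 kgf.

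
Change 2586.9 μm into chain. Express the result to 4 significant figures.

1 μm = 4.97097e-8 chains.
Thus 2586.9 × 4.97097e-8 ≈ 0.0001286 chain.

0.0001286 chain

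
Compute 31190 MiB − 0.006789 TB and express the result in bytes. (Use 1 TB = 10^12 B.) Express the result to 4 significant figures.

31190 MiB = 3.27051e+10 B and 0.006789 TB = 6.78900e+9 B.
3.27051e+10 − 6.78900e+9 ≈ 2.592e+10 B.

2.592e+10 bytes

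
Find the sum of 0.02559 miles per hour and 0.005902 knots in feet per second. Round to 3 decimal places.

0.047 feet per second

0.02559 mph = 0.0375320 ft/s and 0.005902 kn = 0.00996145 ft/s.
0.0375320 + 0.00996145 ≈ 0.047 ft/s.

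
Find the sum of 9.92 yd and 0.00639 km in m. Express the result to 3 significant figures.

15.5 meters

9.92 yd = 9.07085 m and 0.00639 km = 6.39000 m.
9.07085 + 6.39000 ≈ 15.5 m.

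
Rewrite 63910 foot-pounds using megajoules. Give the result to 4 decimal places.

1 foot-pound = 1.35582 × 10^-6 MJ.
Thus 63910 × 1.35582 × 10^-6 ≈ 0.0867 MJ.

0.0867 MJ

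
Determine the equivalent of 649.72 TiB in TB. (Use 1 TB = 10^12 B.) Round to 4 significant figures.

714.4 terabytes

1 tebibyte = 1.09951 TB.
649.72 × 1.09951 ≈ 714.4 TB.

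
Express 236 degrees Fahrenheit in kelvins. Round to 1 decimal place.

K = (°F + 459.67) × 5/9.
Applying the formula gives 386.5 K.

386.5 kelvins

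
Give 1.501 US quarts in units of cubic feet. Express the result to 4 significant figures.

0.05016 ft³

1 US qt = 0.0334201 cubic feet.
So 1.501 × 0.0334201 ≈ 0.05016 ft³.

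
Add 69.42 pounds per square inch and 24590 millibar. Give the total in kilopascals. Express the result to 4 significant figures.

2938 kPa

69.42 psi = 478.634 kPa and 24590 mbar = 2459.00 kPa.
478.634 + 2459.00 ≈ 2938 kPa.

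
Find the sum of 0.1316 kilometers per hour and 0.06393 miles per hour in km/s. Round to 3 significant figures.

0.1316 km/h = 3.65556e-5 km/s and 0.06393 mph = 2.85793e-5 km/s.
3.65556e-5 + 2.85793e-5 ≈ 6.51e-5 km/s.

6.51e-5 kilometers per second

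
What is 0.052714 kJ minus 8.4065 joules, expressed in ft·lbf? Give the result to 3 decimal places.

0.052714 kJ = 38.8799 ft·lbf and 8.4065 J = 6.20032 ft·lbf.
38.8799 − 6.20032 ≈ 32.680 ft·lbf.

32.680 ft·lbf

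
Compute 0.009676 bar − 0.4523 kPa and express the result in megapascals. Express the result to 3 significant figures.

0.009676 bar = 0.000967600 MPa and 0.4523 kPa = 0.000452300 MPa.
0.000967600 − 0.000452300 ≈ 0.000515 MPa.

0.000515 MPa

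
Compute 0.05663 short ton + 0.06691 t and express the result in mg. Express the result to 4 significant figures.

0.05663 short ton = 5.13739 × 10^7 mg and 0.06691 t = 6.69100 × 10^7 mg.
5.13739 × 10^7 + 6.69100 × 10^7 ≈ 1.183 × 10^8 mg.

1.183 × 10^8 mg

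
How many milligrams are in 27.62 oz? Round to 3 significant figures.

783000 milligrams

1 oz = 28349.5 mg.
Thus 27.62 × 28349.5 ≈ 783000 mg.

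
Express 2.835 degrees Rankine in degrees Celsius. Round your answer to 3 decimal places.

-271.575 °C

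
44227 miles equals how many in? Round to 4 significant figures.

2.802 × 10^9 in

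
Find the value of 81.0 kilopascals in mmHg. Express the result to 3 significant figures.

608 mmHg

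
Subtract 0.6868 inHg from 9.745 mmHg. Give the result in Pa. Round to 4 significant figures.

-1027 Pa

9.745 mmHg = 1299.23 Pa and 0.6868 inHg = 2325.77 Pa.
1299.23 − 2325.77 ≈ -1027 Pa.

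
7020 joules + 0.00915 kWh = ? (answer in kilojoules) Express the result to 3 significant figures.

7020 J = 7.02000 kJ and 0.00915 kWh = 32.9400 kJ.
7.02000 + 32.9400 ≈ 40.0 kJ.

40.0 kilojoules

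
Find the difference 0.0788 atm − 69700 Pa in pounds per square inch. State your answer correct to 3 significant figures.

0.0788 atm = 1.15804 psi and 69700 Pa = 10.1091 psi.
1.15804 − 10.1091 ≈ -8.95 psi.

-8.95 psi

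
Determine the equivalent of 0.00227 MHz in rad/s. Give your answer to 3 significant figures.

1 megahertz = 6.28319e+6 rad/s.
Thus 0.00227 × 6.28319e+6 ≈ 14300 rad/s.

14300 rad/s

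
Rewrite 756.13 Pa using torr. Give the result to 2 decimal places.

5.67 torr

1 pascal = 0.00750062 torr.
756.13 × 0.00750062 ≈ 5.67 torr.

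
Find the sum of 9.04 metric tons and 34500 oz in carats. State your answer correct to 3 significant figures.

9.04 t = 4.52000 × 10^7 ct and 34500 oz = 4.89029 × 10^6 ct.
4.52000 × 10^7 + 4.89029 × 10^6 ≈ 5.01 × 10^7 ct.

5.01 × 10^7 carats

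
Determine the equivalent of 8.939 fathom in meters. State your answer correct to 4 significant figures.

16.35 m

1 fathom = 1.82880 m.
Then 8.939 × 1.82880 ≈ 16.35 m.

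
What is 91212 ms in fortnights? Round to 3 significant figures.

1 millisecond = 8.26720e-10 fortnight.
91212 × 8.26720e-10 ≈ 7.54e-5 fortnight.

7.54e-5 fortnight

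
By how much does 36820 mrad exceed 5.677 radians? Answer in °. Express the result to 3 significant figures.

1780 °

36820 mrad = 2109.63 ° and 5.677 rad = 325.268 °.
2109.63 − 325.268 ≈ 1780 °.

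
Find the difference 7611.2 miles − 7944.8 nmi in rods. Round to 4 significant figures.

-490100 rod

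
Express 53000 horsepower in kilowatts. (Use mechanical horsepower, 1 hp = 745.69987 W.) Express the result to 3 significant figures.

1 horsepower = 0.745700 kW.
Then 53000 × 0.745700 ≈ 39500 kW.

39500 kW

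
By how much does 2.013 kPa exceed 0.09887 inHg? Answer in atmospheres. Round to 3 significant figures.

0.0166 atmospheres

2.013 kPa = 0.0198668 atm and 0.09887 inHg = 0.00330434 atm.
0.0198668 − 0.00330434 ≈ 0.0166 atm.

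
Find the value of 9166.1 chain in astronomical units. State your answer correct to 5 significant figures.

1.2326 × 10^-6 au

1 chain = 1.34473 × 10^-10 astronomical units.
Thus 9166.1 × 1.34473 × 10^-10 ≈ 1.2326 × 10^-6 au.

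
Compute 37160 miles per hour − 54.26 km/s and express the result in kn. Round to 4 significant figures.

37160 mph = 32291.2 kn and 54.26 km/s = 105473 kn.
32291.2 − 105473 ≈ -73180 kn.

-73180 kn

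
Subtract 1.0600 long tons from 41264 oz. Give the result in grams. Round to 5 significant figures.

41264 oz = 1169815 g and 1.0600 long ton = 1077010 g.
1169815 − 1077010 ≈ 92805 g.

92805 g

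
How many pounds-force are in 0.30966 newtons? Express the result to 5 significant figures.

0.069614 pounds-force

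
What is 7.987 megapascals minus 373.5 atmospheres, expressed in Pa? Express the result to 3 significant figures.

-2.99e+7 pascals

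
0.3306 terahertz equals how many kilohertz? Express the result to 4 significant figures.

1 THz = 1.00000e+9 kHz.
Thus 0.3306 × 1.00000e+9 ≈ 3.306e+8 kHz.

3.306e+8 kilohertz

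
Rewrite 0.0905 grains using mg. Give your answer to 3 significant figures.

1 gr = 64.7989 milligrams.
Thus 0.0905 × 64.7989 ≈ 5.86 mg.

5.86 milligrams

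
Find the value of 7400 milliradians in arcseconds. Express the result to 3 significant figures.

1 milliradian = 206.265 arcseconds.
Then 7400 × 206.265 ≈ 1.53e+6 arcsec.

1.53e+6 arcsec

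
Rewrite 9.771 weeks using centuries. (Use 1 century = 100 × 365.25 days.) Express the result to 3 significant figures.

0.00187 century

1 week = 0.000191650 century.
9.771 × 0.000191650 ≈ 0.00187 century.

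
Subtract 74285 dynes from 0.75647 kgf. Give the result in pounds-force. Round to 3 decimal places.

0.75647 kgf = 1.66773 lbf and 74285 dyn = 0.166999 lbf.
1.66773 − 0.166999 ≈ 1.501 lbf.

1.501 pounds-force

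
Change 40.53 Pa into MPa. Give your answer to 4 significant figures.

4.053e-5 megapascals

1 pascal = 1.00000e-6 megapascals.
So 40.53 × 1.00000e-6 ≈ 4.053e-5 MPa.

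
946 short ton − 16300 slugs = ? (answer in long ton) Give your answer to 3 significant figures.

946 short ton = 844.643 long ton and 16300 slug = 234.124 long ton.
844.643 − 234.124 ≈ 611 long ton.

611 long ton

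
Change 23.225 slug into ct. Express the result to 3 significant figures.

1.69 × 10^6 ct

1 slug = 72969.5 carats.
Thus 23.225 × 72969.5 ≈ 1.69 × 10^6 ct.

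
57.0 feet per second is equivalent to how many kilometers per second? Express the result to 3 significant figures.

0.0174 km/s

1 ft/s = 0.000304800 km/s.
57.0 × 0.000304800 ≈ 0.0174 km/s.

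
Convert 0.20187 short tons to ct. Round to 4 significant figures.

915700 ct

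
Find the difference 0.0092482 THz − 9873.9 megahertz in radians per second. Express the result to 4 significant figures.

0.0092482 THz = 5.81082e+10 rad/s and 9873.9 MHz = 6.20395e+10 rad/s.
5.81082e+10 − 6.20395e+10 ≈ -3.931e+9 rad/s.

-3.931e+9 radians per second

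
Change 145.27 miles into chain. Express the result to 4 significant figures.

1 mi = 80.0000 chain.
145.27 × 80.0000 ≈ 11620 chain.

11620 chain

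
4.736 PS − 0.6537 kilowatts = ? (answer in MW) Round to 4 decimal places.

4.736 PS = 0.00348332 MW and 0.6537 kW = 0.000653700 MW.
0.00348332 − 0.000653700 ≈ 0.0028 MW.

0.0028 MW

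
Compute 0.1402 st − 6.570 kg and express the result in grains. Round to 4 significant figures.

-87650 gr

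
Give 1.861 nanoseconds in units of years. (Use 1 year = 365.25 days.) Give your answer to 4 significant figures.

1 ns = 3.16881 × 10^-17 yr.
Thus 1.861 × 3.16881 × 10^-17 ≈ 5.897 × 10^-17 yr.

5.897 × 10^-17 yr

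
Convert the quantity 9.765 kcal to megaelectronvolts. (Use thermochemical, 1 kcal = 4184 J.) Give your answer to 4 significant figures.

1 kcal = 2.61145e+16 megaelectronvolts.
Then 9.765 × 2.61145e+16 ≈ 2.550e+17 MeV.

2.550e+17 megaelectronvolts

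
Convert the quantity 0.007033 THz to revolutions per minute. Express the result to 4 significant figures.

4.220e+11 revolutions per minute

1 THz = 6.00000e+13 revolutions per minute.
Then 0.007033 × 6.00000e+13 ≈ 4.220e+11 rpm.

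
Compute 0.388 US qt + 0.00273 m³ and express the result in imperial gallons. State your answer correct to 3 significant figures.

0.681 imperial gallons

0.388 US qt = 0.0807694 imp gal and 0.00273 m³ = 0.600516 imp gal.
0.0807694 + 0.600516 ≈ 0.681 imp gal.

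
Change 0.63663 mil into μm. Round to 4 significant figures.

16.17 micrometers

1 mil = 25.4000 μm.
So 0.63663 × 25.4000 ≈ 16.17 μm.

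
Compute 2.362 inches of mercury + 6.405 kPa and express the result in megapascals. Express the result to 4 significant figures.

2.362 inHg = 0.00799865 MPa and 6.405 kPa = 0.00640500 MPa.
0.00799865 + 0.00640500 ≈ 0.01440 MPa.

0.01440 megapascals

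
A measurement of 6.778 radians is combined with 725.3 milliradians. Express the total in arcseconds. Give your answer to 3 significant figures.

6.778 rad = 1.39806 × 10^6 arcsec and 725.3 mrad = 149604 arcsec.
1.39806 × 10^6 + 149604 ≈ 1.55 × 10^6 arcsec.

1.55 × 10^6 arcseconds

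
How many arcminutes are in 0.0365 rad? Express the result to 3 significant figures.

125 arcminutes

1 rad = 3437.75 arcmin.
Thus 0.0365 × 3437.75 ≈ 125 arcmin.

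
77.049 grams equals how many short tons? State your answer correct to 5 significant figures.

8.4932 × 10^-5 short ton

1 gram = 1.10231 × 10^-6 short ton.
Then 77.049 × 1.10231 × 10^-6 ≈ 8.4932 × 10^-5 short ton.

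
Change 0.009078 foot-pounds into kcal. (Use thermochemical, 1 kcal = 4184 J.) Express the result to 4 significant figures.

2.942 × 10^-6 kilocalories

1 ft·lbf = 0.000324048 kcal.
0.009078 × 0.000324048 ≈ 2.942 × 10^-6 kcal.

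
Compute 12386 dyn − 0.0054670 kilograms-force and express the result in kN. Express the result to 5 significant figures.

12386 dyn = 0.000123860 kN and 0.0054670 kgf = 5.36130e-5 kN.
0.000123860 − 5.36130e-5 ≈ 7.0247e-5 kN.

7.0247e-5 kilonewtons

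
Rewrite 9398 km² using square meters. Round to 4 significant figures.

9.398e+9 square meters

1 km² = 1.00000e+6 square meters.
So 9398 × 1.00000e+6 ≈ 9.398e+9 m².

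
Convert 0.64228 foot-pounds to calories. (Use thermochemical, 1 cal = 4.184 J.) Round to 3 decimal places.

1 ft·lbf = 0.324048 cal.
So 0.64228 × 0.324048 ≈ 0.208 cal.

0.208 cal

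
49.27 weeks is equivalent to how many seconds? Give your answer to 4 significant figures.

1 wk = 604800 seconds.
So 49.27 × 604800 ≈ 2.980e+7 s.

2.980e+7 s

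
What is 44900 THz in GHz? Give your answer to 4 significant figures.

4.490 × 10^7 GHz

1 terahertz = 1000.00 gigahertz.
Then 44900 × 1000.00 ≈ 4.490 × 10^7 GHz.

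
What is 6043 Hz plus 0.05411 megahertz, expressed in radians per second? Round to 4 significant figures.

378000 rad/s

6043 Hz = 37969.3 rad/s and 0.05411 MHz = 339983 rad/s.
37969.3 + 339983 ≈ 378000 rad/s.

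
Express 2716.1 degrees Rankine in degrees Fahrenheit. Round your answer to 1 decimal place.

2256.4 degrees Fahrenheit

°R = °F + 459.67.
Applying the formula gives 2256.4 °F.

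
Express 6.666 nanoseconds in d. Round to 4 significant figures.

7.715e-14 days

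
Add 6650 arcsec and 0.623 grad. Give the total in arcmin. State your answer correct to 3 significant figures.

144 arcminutes

6650 arcsec = 110.833 arcmin and 0.623 grad = 33.6420 arcmin.
110.833 + 33.6420 ≈ 144 arcmin.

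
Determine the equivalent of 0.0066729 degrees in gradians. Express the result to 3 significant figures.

1 ° = 1.11111 grad.
Then 0.0066729 × 1.11111 ≈ 0.00741 grad.

0.00741 grad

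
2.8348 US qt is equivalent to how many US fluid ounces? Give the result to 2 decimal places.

1 US qt = 32.0000 US fluid ounces.
Thus 2.8348 × 32.0000 ≈ 90.71 US fl oz.

90.71 US fluid ounces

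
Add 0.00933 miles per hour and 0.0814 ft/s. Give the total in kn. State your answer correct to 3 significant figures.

0.0563 kn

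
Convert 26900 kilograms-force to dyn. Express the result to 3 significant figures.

1 kilogram-force = 980665 dyn.
Thus 26900 × 980665 ≈ 2.64 × 10^10 dyn.

2.64 × 10^10 dynes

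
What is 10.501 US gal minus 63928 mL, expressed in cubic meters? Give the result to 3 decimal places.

10.501 US gal = 0.0397506 m³ and 63928 mL = 0.0639280 m³.
0.0397506 − 0.0639280 ≈ -0.024 m³.

-0.024 cubic meters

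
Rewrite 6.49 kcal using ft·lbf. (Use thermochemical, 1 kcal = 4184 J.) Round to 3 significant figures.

1 kilocalorie = 3085.96 foot-pounds.
Thus 6.49 × 3085.96 ≈ 20000 ft·lbf.

20000 foot-pounds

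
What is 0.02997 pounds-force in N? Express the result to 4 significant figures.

0.1333 N

1 lbf = 4.44822 newtons.
0.02997 × 4.44822 ≈ 0.1333 N.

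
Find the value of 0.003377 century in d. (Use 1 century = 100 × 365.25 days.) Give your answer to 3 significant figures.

123 d

1 century = 36525.0 d.
Then 0.003377 × 36525.0 ≈ 123 d.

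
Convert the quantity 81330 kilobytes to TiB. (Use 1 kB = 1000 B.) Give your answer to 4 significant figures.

7.397 × 10^-5 TiB

1 kB = 9.09495 × 10^-10 TiB.
81330 × 9.09495 × 10^-10 ≈ 7.397 × 10^-5 TiB.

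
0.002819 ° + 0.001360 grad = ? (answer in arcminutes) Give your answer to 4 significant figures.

0.2426 arcminutes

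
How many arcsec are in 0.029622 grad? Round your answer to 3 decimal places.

1 gradian = 3240.00 arcsec.
0.029622 × 3240.00 ≈ 95.975 arcsec.

95.975 arcsec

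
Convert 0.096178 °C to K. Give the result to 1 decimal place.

273.2 kelvins

K = °C + 273.15.
Applying the formula gives 273.2 K.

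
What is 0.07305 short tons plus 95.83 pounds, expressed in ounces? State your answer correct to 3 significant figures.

3870 oz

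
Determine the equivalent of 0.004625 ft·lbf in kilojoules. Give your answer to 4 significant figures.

1 ft·lbf = 0.00135582 kJ.
Then 0.004625 × 0.00135582 ≈ 6.271 × 10^-6 kJ.

6.271 × 10^-6 kJ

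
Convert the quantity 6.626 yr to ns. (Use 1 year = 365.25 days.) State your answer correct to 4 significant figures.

2.091 × 10^17 ns

1 yr = 3.15576 × 10^16 nanoseconds.
So 6.626 × 3.15576 × 10^16 ≈ 2.091 × 10^17 ns.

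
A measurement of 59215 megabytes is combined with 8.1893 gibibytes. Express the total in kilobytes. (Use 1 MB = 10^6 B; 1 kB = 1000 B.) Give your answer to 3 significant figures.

59215 MB = 5.92150e+7 kB and 8.1893 GiB = 8.79319e+6 kB.
5.92150e+7 + 8.79319e+6 ≈ 6.80e+7 kB.

6.80e+7 kilobytes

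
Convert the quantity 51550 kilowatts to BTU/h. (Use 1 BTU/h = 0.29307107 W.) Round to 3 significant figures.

1.76 × 10^8 BTU per hour

1 kW = 3412.14 BTU per hour.
So 51550 × 3412.14 ≈ 1.76 × 10^8 BTU/h.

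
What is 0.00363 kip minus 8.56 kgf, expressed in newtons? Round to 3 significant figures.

-67.8 newtons

0.00363 kip = 16.1470 N and 8.56 kgf = 83.9449 N.
16.1470 − 83.9449 ≈ -67.8 N.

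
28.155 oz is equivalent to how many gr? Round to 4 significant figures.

12320 gr

1 oz = 437.500 gr.
So 28.155 × 437.500 ≈ 12320 gr.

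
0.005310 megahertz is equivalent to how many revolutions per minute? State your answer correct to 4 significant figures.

1 MHz = 6.00000 × 10^7 revolutions per minute.
0.005310 × 6.00000 × 10^7 ≈ 318600 rpm.

318600 rpm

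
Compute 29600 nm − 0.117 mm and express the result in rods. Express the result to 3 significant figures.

-1.74e-5 rod

29600 nm = 5.88563e-6 rod and 0.117 mm = 2.32641e-5 rod.
5.88563e-6 − 2.32641e-5 ≈ -1.74e-5 rod.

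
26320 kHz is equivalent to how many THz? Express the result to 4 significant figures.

2.632e-5 THz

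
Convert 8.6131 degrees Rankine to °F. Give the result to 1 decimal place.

°R = °F + 459.67.
Applying the formula gives -451.1 °F.

-451.1 degrees Fahrenheit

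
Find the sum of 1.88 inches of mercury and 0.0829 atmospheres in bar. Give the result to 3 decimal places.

1.88 inHg = 0.0636641 bar and 0.0829 atm = 0.0839984 bar.
0.0636641 + 0.0839984 ≈ 0.148 bar.

0.148 bar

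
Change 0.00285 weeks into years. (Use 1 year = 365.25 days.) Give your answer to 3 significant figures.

5.46 × 10^-5 yr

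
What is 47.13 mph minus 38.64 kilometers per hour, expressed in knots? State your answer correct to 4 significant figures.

20.09 knots

47.13 mph = 40.9549 kn and 38.64 km/h = 20.8639 kn.
40.9549 − 20.8639 ≈ 20.09 kn.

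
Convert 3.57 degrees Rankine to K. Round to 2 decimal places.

1.98 K

°R = K × 9/5.
Applying the formula gives 1.98 K.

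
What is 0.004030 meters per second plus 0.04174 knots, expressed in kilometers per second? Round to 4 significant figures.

2.550 × 10^-5 km/s

0.004030 m/s = 4.03000 × 10^-6 km/s and 0.04174 kn = 2.14729 × 10^-5 km/s.
4.03000 × 10^-6 + 2.14729 × 10^-5 ≈ 2.550 × 10^-5 km/s.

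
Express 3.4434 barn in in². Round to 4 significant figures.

1 barn = 1.55000 × 10^-25 in².
Then 3.4434 × 1.55000 × 10^-25 ≈ 5.337 × 10^-25 in².

5.337 × 10^-25 square inches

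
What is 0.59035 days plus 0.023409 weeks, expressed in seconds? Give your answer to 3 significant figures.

0.59035 d = 51006.2 s and 0.023409 wk = 14157.8 s.
51006.2 + 14157.8 ≈ 65200 s.

65200 seconds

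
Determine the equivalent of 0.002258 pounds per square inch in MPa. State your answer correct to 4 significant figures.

1 psi = 0.00689476 MPa.
Thus 0.002258 × 0.00689476 ≈ 1.557 × 10^-5 MPa.

1.557 × 10^-5 megapascals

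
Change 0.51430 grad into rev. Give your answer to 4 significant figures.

0.001286 rev

1 grad = 0.00250000 rev.
Then 0.51430 × 0.00250000 ≈ 0.001286 rev.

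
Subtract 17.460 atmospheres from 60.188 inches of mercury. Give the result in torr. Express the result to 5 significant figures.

60.188 inHg = 1528.78 torr and 17.460 atm = 13269.6 torr.
1528.78 − 13269.6 ≈ -11741 torr.

-11741 torr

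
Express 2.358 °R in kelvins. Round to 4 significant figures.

1.310 K

°R = K × 9/5.
Applying the formula gives 1.310 K.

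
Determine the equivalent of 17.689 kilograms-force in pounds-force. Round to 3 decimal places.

1 kgf = 2.20462 pounds-force.
So 17.689 × 2.20462 ≈ 38.998 lbf.

38.998 lbf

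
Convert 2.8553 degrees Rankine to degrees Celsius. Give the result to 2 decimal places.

-271.56 degrees Celsius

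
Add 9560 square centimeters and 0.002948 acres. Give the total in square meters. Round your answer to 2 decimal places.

9560 cm² = 0.956000 m² and 0.002948 acre = 11.9301 m².
0.956000 + 11.9301 ≈ 12.89 m².

12.89 m²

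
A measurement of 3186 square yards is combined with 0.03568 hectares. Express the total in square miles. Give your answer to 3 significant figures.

3186 yd² = 0.00102854 mi² and 0.03568 ha = 0.000137761 mi².
0.00102854 + 0.000137761 ≈ 0.00117 mi².

0.00117 mi²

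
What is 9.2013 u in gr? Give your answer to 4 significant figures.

2.358e-22 grains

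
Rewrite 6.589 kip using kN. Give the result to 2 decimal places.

29.31 kilonewtons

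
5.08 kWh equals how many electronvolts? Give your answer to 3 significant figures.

1 kilowatt-hour = 2.24694e+25 eV.
Thus 5.08 × 2.24694e+25 ≈ 1.14e+26 eV.

1.14e+26 eV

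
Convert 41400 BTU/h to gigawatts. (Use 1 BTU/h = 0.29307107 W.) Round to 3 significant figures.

1.21e-5 GW

1 BTU per hour = 2.93071e-10 gigawatts.
Thus 41400 × 2.93071e-10 ≈ 1.21e-5 GW.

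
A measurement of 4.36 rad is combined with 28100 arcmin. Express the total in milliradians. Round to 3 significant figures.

4.36 rad = 4360.00 mrad and 28100 arcmin = 8173.96 mrad.
4360.00 + 8173.96 ≈ 12500 mrad.

12500 milliradians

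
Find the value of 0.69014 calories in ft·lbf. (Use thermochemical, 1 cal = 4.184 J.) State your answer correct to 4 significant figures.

2.130 ft·lbf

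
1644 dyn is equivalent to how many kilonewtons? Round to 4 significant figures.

1 dyne = 1.00000 × 10^-8 kilonewtons.
Then 1644 × 1.00000 × 10^-8 ≈ 1.644 × 10^-5 kN.

1.644 × 10^-5 kilonewtons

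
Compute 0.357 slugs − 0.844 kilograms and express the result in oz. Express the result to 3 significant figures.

154 oz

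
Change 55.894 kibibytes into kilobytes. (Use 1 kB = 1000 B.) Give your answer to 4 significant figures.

57.24 kilobytes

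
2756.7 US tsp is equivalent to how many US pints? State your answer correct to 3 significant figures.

28.7 US pt

1 US teaspoon = 0.0104167 US pints.
2756.7 × 0.0104167 ≈ 28.7 US pt.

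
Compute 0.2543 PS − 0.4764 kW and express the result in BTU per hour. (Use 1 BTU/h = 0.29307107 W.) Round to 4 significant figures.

-987.3 BTU/h

0.2543 PS = 638.198 BTU/h and 0.4764 kW = 1625.54 BTU/h.
638.198 − 1625.54 ≈ -987.3 BTU/h.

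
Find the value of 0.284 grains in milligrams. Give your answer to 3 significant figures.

18.4 mg

1 gr = 64.7989 mg.
0.284 × 64.7989 ≈ 18.4 mg.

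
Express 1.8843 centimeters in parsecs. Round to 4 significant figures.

1 cm = 3.24078e-19 pc.
So 1.8843 × 3.24078e-19 ≈ 6.107e-19 pc.

6.107e-19 pc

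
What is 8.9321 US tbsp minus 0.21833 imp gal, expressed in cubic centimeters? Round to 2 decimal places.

-860.47 cm³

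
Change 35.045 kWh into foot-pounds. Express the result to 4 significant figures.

1 kilowatt-hour = 2.65522e+6 ft·lbf.
Then 35.045 × 2.65522e+6 ≈ 9.305e+7 ft·lbf.

9.305e+7 ft·lbf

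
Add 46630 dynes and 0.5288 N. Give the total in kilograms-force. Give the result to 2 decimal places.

0.10 kilograms-force

46630 dyn = 0.0475494 kgf and 0.5288 N = 0.0539226 kgf.
0.0475494 + 0.0539226 ≈ 0.10 kgf.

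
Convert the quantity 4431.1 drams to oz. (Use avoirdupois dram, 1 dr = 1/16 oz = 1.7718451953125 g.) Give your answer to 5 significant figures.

276.94 oz

1 dram = 0.0625000 oz.
Thus 4431.1 × 0.0625000 ≈ 276.94 oz.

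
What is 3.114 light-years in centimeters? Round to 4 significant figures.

2.946 × 10^18 centimeters

1 ly = 9.46073 × 10^17 centimeters.
Thus 3.114 × 9.46073 × 10^17 ≈ 2.946 × 10^18 cm.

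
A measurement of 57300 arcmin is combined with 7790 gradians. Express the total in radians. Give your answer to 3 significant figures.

57300 arcmin = 16.6679 rad and 7790 grad = 122.365 rad.
16.6679 + 122.365 ≈ 139 rad.

139 rad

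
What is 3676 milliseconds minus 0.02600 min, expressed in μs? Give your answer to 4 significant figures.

2.116e+6 microseconds

3676 ms = 3.67600e+6 μs and 0.02600 min = 1.56000e+6 μs.
3.67600e+6 − 1.56000e+6 ≈ 2.116e+6 μs.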